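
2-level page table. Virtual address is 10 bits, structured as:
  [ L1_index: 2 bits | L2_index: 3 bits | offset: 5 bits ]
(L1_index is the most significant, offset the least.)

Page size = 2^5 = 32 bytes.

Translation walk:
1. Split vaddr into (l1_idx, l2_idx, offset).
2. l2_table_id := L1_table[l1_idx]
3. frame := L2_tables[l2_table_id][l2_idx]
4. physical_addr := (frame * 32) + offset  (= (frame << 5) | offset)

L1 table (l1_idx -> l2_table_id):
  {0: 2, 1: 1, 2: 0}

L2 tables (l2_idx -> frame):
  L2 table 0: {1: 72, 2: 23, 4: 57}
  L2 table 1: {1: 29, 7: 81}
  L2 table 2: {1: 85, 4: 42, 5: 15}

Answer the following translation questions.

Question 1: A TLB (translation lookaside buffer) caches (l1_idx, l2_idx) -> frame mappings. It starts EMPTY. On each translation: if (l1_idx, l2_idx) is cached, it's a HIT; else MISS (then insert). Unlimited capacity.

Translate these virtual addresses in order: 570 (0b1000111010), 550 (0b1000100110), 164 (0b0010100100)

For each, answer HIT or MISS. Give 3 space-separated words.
vaddr=570: (2,1) not in TLB -> MISS, insert
vaddr=550: (2,1) in TLB -> HIT
vaddr=164: (0,5) not in TLB -> MISS, insert

Answer: MISS HIT MISS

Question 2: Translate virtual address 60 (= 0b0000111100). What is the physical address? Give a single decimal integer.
vaddr = 60 = 0b0000111100
Split: l1_idx=0, l2_idx=1, offset=28
L1[0] = 2
L2[2][1] = 85
paddr = 85 * 32 + 28 = 2748

Answer: 2748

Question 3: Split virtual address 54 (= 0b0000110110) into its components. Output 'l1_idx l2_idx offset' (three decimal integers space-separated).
Answer: 0 1 22

Derivation:
vaddr = 54 = 0b0000110110
  top 2 bits -> l1_idx = 0
  next 3 bits -> l2_idx = 1
  bottom 5 bits -> offset = 22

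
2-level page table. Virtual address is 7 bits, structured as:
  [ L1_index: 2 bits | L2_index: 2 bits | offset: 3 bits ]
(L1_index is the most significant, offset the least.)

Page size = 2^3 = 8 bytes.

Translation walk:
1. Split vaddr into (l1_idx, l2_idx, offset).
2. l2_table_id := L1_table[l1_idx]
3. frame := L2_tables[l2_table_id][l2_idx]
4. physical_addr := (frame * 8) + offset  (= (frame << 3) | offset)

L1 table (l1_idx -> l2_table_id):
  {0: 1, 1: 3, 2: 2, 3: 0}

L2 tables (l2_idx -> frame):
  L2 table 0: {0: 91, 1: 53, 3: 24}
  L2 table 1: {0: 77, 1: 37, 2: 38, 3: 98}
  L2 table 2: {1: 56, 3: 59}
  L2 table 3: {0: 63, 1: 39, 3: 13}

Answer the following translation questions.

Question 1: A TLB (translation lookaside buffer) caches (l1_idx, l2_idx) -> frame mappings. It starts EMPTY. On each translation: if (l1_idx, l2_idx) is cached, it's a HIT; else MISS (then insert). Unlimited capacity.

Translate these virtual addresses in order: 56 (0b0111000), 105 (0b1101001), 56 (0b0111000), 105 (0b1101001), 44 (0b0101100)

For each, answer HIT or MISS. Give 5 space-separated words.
Answer: MISS MISS HIT HIT MISS

Derivation:
vaddr=56: (1,3) not in TLB -> MISS, insert
vaddr=105: (3,1) not in TLB -> MISS, insert
vaddr=56: (1,3) in TLB -> HIT
vaddr=105: (3,1) in TLB -> HIT
vaddr=44: (1,1) not in TLB -> MISS, insert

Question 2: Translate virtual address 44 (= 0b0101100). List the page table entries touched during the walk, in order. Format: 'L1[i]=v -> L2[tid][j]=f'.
Answer: L1[1]=3 -> L2[3][1]=39

Derivation:
vaddr = 44 = 0b0101100
Split: l1_idx=1, l2_idx=1, offset=4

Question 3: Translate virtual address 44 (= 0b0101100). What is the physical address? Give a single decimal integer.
Answer: 316

Derivation:
vaddr = 44 = 0b0101100
Split: l1_idx=1, l2_idx=1, offset=4
L1[1] = 3
L2[3][1] = 39
paddr = 39 * 8 + 4 = 316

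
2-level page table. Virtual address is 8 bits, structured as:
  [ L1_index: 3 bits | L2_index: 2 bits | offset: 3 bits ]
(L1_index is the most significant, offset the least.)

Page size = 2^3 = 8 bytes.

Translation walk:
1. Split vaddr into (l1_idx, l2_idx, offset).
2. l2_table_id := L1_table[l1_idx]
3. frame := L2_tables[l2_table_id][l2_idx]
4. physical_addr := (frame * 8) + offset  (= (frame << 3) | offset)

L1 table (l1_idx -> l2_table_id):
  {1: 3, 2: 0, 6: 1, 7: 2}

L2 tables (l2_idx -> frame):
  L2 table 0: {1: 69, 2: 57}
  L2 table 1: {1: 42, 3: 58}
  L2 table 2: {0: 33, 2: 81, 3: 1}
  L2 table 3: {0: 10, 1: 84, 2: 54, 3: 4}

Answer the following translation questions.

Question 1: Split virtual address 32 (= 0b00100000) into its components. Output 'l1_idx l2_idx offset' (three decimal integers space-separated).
Answer: 1 0 0

Derivation:
vaddr = 32 = 0b00100000
  top 3 bits -> l1_idx = 1
  next 2 bits -> l2_idx = 0
  bottom 3 bits -> offset = 0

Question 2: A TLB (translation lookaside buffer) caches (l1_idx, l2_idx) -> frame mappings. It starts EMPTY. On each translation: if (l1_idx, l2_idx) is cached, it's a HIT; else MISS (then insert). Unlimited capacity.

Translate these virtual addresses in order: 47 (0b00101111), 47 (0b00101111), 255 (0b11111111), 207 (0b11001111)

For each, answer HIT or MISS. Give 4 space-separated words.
vaddr=47: (1,1) not in TLB -> MISS, insert
vaddr=47: (1,1) in TLB -> HIT
vaddr=255: (7,3) not in TLB -> MISS, insert
vaddr=207: (6,1) not in TLB -> MISS, insert

Answer: MISS HIT MISS MISS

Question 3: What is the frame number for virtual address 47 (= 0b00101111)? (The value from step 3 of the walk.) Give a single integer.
vaddr = 47: l1_idx=1, l2_idx=1
L1[1] = 3; L2[3][1] = 84

Answer: 84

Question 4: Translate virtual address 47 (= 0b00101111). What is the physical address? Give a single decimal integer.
vaddr = 47 = 0b00101111
Split: l1_idx=1, l2_idx=1, offset=7
L1[1] = 3
L2[3][1] = 84
paddr = 84 * 8 + 7 = 679

Answer: 679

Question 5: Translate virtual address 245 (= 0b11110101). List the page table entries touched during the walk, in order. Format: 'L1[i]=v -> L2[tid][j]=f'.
Answer: L1[7]=2 -> L2[2][2]=81

Derivation:
vaddr = 245 = 0b11110101
Split: l1_idx=7, l2_idx=2, offset=5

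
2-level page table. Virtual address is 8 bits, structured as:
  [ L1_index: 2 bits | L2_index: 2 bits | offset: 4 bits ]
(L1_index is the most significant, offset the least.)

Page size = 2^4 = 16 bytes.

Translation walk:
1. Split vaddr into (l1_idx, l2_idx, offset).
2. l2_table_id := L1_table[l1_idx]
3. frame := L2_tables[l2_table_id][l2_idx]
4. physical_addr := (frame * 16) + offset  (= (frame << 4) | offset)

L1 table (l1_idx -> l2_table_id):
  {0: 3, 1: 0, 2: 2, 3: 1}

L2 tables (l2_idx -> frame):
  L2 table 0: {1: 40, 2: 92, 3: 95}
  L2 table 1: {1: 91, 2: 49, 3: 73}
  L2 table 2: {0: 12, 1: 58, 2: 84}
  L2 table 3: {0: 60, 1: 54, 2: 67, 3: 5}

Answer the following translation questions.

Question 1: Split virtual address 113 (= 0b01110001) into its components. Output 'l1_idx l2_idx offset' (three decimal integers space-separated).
Answer: 1 3 1

Derivation:
vaddr = 113 = 0b01110001
  top 2 bits -> l1_idx = 1
  next 2 bits -> l2_idx = 3
  bottom 4 bits -> offset = 1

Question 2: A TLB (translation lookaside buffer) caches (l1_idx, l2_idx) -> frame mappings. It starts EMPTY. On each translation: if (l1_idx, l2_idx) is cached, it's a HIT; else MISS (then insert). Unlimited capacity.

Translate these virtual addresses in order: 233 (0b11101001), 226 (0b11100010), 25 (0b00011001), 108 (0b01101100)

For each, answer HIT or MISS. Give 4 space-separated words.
Answer: MISS HIT MISS MISS

Derivation:
vaddr=233: (3,2) not in TLB -> MISS, insert
vaddr=226: (3,2) in TLB -> HIT
vaddr=25: (0,1) not in TLB -> MISS, insert
vaddr=108: (1,2) not in TLB -> MISS, insert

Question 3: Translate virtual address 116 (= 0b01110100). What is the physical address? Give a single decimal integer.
vaddr = 116 = 0b01110100
Split: l1_idx=1, l2_idx=3, offset=4
L1[1] = 0
L2[0][3] = 95
paddr = 95 * 16 + 4 = 1524

Answer: 1524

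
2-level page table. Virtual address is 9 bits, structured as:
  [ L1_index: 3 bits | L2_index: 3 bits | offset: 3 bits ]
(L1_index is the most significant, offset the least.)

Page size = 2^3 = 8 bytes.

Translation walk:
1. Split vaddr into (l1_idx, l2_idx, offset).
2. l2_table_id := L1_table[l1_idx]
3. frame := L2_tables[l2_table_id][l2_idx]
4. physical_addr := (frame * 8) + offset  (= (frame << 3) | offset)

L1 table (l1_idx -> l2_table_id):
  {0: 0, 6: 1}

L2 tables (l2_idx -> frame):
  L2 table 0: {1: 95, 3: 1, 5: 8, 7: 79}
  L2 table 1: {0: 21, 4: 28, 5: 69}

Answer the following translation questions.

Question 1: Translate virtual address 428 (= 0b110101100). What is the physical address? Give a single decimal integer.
vaddr = 428 = 0b110101100
Split: l1_idx=6, l2_idx=5, offset=4
L1[6] = 1
L2[1][5] = 69
paddr = 69 * 8 + 4 = 556

Answer: 556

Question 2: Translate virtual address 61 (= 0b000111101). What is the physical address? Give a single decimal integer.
Answer: 637

Derivation:
vaddr = 61 = 0b000111101
Split: l1_idx=0, l2_idx=7, offset=5
L1[0] = 0
L2[0][7] = 79
paddr = 79 * 8 + 5 = 637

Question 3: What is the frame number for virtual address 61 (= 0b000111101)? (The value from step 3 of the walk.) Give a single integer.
Answer: 79

Derivation:
vaddr = 61: l1_idx=0, l2_idx=7
L1[0] = 0; L2[0][7] = 79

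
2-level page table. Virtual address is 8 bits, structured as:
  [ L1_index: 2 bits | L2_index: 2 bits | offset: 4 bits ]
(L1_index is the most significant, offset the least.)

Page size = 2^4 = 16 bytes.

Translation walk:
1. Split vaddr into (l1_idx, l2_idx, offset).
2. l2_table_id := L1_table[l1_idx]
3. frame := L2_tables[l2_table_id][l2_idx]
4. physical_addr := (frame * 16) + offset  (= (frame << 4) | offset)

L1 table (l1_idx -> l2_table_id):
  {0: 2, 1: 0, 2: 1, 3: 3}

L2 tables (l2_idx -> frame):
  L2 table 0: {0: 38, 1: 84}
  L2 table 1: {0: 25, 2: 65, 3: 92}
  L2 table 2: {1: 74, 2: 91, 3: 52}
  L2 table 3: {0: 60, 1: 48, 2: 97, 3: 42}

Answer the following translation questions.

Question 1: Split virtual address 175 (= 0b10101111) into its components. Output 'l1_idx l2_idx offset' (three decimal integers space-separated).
Answer: 2 2 15

Derivation:
vaddr = 175 = 0b10101111
  top 2 bits -> l1_idx = 2
  next 2 bits -> l2_idx = 2
  bottom 4 bits -> offset = 15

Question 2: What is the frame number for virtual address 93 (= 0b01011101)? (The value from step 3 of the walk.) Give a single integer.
Answer: 84

Derivation:
vaddr = 93: l1_idx=1, l2_idx=1
L1[1] = 0; L2[0][1] = 84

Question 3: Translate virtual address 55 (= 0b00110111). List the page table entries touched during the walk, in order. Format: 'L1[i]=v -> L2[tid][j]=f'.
vaddr = 55 = 0b00110111
Split: l1_idx=0, l2_idx=3, offset=7

Answer: L1[0]=2 -> L2[2][3]=52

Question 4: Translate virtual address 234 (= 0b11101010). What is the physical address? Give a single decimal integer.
vaddr = 234 = 0b11101010
Split: l1_idx=3, l2_idx=2, offset=10
L1[3] = 3
L2[3][2] = 97
paddr = 97 * 16 + 10 = 1562

Answer: 1562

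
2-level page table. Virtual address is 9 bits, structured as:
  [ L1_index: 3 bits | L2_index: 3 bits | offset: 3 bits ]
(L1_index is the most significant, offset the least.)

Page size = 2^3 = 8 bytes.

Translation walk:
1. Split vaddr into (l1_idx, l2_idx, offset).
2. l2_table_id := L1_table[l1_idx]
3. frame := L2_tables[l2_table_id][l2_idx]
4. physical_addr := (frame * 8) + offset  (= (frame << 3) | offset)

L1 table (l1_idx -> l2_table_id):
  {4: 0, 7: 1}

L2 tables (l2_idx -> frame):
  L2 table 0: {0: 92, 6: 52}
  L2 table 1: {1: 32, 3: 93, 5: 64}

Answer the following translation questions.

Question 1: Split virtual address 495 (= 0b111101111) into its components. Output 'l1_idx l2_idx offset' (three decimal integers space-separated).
vaddr = 495 = 0b111101111
  top 3 bits -> l1_idx = 7
  next 3 bits -> l2_idx = 5
  bottom 3 bits -> offset = 7

Answer: 7 5 7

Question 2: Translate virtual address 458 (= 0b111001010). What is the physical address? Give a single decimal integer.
Answer: 258

Derivation:
vaddr = 458 = 0b111001010
Split: l1_idx=7, l2_idx=1, offset=2
L1[7] = 1
L2[1][1] = 32
paddr = 32 * 8 + 2 = 258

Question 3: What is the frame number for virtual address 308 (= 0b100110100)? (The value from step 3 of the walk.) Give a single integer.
Answer: 52

Derivation:
vaddr = 308: l1_idx=4, l2_idx=6
L1[4] = 0; L2[0][6] = 52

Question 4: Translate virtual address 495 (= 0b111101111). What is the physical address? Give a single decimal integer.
vaddr = 495 = 0b111101111
Split: l1_idx=7, l2_idx=5, offset=7
L1[7] = 1
L2[1][5] = 64
paddr = 64 * 8 + 7 = 519

Answer: 519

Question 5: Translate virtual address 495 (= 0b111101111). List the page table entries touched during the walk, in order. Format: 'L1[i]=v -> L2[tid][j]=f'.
vaddr = 495 = 0b111101111
Split: l1_idx=7, l2_idx=5, offset=7

Answer: L1[7]=1 -> L2[1][5]=64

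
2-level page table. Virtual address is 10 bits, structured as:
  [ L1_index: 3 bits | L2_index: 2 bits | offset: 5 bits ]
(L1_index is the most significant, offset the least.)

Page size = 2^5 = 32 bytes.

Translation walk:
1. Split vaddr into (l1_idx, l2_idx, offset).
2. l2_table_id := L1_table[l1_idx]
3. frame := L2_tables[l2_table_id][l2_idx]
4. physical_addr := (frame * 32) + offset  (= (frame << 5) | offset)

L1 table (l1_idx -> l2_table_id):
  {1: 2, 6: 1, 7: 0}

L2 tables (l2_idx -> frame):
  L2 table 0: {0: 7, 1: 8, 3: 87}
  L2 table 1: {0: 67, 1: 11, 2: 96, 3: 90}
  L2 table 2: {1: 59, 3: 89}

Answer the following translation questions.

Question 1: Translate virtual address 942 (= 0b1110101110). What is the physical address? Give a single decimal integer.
Answer: 270

Derivation:
vaddr = 942 = 0b1110101110
Split: l1_idx=7, l2_idx=1, offset=14
L1[7] = 0
L2[0][1] = 8
paddr = 8 * 32 + 14 = 270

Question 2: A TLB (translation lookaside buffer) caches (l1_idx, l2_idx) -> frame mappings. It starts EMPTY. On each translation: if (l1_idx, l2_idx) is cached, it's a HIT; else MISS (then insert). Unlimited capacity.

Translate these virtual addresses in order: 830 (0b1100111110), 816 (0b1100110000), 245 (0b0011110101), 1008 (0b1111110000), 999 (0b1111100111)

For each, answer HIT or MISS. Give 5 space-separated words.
vaddr=830: (6,1) not in TLB -> MISS, insert
vaddr=816: (6,1) in TLB -> HIT
vaddr=245: (1,3) not in TLB -> MISS, insert
vaddr=1008: (7,3) not in TLB -> MISS, insert
vaddr=999: (7,3) in TLB -> HIT

Answer: MISS HIT MISS MISS HIT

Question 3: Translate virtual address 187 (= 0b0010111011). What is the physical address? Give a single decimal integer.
vaddr = 187 = 0b0010111011
Split: l1_idx=1, l2_idx=1, offset=27
L1[1] = 2
L2[2][1] = 59
paddr = 59 * 32 + 27 = 1915

Answer: 1915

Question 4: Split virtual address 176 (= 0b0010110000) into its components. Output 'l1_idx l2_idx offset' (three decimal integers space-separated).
vaddr = 176 = 0b0010110000
  top 3 bits -> l1_idx = 1
  next 2 bits -> l2_idx = 1
  bottom 5 bits -> offset = 16

Answer: 1 1 16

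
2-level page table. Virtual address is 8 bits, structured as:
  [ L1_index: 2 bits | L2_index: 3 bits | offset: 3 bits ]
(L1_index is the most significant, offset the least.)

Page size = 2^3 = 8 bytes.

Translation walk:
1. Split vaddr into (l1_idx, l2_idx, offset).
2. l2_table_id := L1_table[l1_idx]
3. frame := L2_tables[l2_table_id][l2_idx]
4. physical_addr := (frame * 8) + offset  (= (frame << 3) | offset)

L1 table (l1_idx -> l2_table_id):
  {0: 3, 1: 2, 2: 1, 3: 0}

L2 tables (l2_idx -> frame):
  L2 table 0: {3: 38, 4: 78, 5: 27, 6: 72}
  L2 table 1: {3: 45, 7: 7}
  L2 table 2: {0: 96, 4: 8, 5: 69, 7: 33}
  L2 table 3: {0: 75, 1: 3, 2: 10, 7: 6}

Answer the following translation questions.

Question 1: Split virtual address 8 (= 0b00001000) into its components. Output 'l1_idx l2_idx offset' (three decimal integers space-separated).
vaddr = 8 = 0b00001000
  top 2 bits -> l1_idx = 0
  next 3 bits -> l2_idx = 1
  bottom 3 bits -> offset = 0

Answer: 0 1 0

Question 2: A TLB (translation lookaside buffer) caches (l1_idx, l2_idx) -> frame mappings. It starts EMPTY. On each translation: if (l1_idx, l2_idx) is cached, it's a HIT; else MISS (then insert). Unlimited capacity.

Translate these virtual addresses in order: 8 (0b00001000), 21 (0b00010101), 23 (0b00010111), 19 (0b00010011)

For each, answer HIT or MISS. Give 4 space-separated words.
vaddr=8: (0,1) not in TLB -> MISS, insert
vaddr=21: (0,2) not in TLB -> MISS, insert
vaddr=23: (0,2) in TLB -> HIT
vaddr=19: (0,2) in TLB -> HIT

Answer: MISS MISS HIT HIT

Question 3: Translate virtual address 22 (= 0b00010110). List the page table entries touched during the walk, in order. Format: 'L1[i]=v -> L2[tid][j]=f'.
Answer: L1[0]=3 -> L2[3][2]=10

Derivation:
vaddr = 22 = 0b00010110
Split: l1_idx=0, l2_idx=2, offset=6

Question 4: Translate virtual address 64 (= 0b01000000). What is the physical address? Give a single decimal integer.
Answer: 768

Derivation:
vaddr = 64 = 0b01000000
Split: l1_idx=1, l2_idx=0, offset=0
L1[1] = 2
L2[2][0] = 96
paddr = 96 * 8 + 0 = 768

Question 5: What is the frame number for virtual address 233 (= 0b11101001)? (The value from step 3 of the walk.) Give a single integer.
vaddr = 233: l1_idx=3, l2_idx=5
L1[3] = 0; L2[0][5] = 27

Answer: 27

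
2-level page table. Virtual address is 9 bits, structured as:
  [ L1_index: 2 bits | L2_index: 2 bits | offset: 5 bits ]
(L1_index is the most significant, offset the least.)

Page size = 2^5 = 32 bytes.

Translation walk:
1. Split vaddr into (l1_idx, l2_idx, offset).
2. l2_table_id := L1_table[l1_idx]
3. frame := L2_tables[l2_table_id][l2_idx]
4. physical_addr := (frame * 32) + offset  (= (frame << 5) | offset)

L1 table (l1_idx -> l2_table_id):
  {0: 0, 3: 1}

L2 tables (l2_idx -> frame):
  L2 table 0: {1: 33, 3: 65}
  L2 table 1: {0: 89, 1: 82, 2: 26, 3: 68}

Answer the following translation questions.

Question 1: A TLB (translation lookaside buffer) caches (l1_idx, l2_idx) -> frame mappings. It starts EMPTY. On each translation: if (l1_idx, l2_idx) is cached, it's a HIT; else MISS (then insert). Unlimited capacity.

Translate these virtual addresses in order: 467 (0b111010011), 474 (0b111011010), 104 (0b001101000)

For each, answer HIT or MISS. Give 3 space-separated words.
vaddr=467: (3,2) not in TLB -> MISS, insert
vaddr=474: (3,2) in TLB -> HIT
vaddr=104: (0,3) not in TLB -> MISS, insert

Answer: MISS HIT MISS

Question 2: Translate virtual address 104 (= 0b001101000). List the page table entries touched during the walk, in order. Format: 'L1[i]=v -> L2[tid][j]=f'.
vaddr = 104 = 0b001101000
Split: l1_idx=0, l2_idx=3, offset=8

Answer: L1[0]=0 -> L2[0][3]=65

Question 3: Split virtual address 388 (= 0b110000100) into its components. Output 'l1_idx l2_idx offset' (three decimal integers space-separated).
vaddr = 388 = 0b110000100
  top 2 bits -> l1_idx = 3
  next 2 bits -> l2_idx = 0
  bottom 5 bits -> offset = 4

Answer: 3 0 4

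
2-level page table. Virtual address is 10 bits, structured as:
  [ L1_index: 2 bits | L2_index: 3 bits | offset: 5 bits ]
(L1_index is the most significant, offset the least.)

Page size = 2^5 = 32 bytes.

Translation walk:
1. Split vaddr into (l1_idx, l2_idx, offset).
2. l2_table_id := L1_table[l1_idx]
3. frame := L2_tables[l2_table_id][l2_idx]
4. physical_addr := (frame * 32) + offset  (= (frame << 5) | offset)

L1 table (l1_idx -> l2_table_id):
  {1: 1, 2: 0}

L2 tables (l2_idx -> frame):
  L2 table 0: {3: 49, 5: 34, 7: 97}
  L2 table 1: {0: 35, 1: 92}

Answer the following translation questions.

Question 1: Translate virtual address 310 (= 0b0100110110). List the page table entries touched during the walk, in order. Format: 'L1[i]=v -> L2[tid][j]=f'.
vaddr = 310 = 0b0100110110
Split: l1_idx=1, l2_idx=1, offset=22

Answer: L1[1]=1 -> L2[1][1]=92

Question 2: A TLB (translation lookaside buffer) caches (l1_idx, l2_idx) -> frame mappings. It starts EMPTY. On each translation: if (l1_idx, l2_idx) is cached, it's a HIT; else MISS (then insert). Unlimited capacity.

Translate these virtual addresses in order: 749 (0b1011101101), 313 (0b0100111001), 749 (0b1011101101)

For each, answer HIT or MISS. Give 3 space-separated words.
vaddr=749: (2,7) not in TLB -> MISS, insert
vaddr=313: (1,1) not in TLB -> MISS, insert
vaddr=749: (2,7) in TLB -> HIT

Answer: MISS MISS HIT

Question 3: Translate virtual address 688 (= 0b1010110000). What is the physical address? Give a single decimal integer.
vaddr = 688 = 0b1010110000
Split: l1_idx=2, l2_idx=5, offset=16
L1[2] = 0
L2[0][5] = 34
paddr = 34 * 32 + 16 = 1104

Answer: 1104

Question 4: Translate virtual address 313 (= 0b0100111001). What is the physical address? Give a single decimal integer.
Answer: 2969

Derivation:
vaddr = 313 = 0b0100111001
Split: l1_idx=1, l2_idx=1, offset=25
L1[1] = 1
L2[1][1] = 92
paddr = 92 * 32 + 25 = 2969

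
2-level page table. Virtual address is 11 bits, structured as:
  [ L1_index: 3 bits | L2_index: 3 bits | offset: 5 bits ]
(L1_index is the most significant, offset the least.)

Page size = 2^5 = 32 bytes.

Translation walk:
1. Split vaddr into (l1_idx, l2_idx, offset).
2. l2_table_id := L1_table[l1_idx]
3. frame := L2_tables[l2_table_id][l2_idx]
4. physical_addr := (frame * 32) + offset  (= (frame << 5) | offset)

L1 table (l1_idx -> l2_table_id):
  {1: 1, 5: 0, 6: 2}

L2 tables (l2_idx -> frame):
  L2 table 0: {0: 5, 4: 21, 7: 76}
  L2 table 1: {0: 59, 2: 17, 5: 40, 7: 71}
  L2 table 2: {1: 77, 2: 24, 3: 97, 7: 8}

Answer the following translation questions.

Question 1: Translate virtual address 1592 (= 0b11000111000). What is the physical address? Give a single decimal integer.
vaddr = 1592 = 0b11000111000
Split: l1_idx=6, l2_idx=1, offset=24
L1[6] = 2
L2[2][1] = 77
paddr = 77 * 32 + 24 = 2488

Answer: 2488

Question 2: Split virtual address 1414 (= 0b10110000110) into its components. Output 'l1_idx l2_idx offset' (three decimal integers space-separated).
vaddr = 1414 = 0b10110000110
  top 3 bits -> l1_idx = 5
  next 3 bits -> l2_idx = 4
  bottom 5 bits -> offset = 6

Answer: 5 4 6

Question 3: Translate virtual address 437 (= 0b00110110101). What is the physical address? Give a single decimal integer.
Answer: 1301

Derivation:
vaddr = 437 = 0b00110110101
Split: l1_idx=1, l2_idx=5, offset=21
L1[1] = 1
L2[1][5] = 40
paddr = 40 * 32 + 21 = 1301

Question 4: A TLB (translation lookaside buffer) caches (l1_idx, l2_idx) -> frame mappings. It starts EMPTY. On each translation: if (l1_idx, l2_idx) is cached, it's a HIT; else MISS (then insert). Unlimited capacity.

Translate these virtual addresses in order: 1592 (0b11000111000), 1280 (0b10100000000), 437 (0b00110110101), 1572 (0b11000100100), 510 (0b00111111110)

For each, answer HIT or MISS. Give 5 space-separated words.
vaddr=1592: (6,1) not in TLB -> MISS, insert
vaddr=1280: (5,0) not in TLB -> MISS, insert
vaddr=437: (1,5) not in TLB -> MISS, insert
vaddr=1572: (6,1) in TLB -> HIT
vaddr=510: (1,7) not in TLB -> MISS, insert

Answer: MISS MISS MISS HIT MISS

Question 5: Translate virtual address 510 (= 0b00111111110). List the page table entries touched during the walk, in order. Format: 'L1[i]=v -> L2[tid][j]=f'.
vaddr = 510 = 0b00111111110
Split: l1_idx=1, l2_idx=7, offset=30

Answer: L1[1]=1 -> L2[1][7]=71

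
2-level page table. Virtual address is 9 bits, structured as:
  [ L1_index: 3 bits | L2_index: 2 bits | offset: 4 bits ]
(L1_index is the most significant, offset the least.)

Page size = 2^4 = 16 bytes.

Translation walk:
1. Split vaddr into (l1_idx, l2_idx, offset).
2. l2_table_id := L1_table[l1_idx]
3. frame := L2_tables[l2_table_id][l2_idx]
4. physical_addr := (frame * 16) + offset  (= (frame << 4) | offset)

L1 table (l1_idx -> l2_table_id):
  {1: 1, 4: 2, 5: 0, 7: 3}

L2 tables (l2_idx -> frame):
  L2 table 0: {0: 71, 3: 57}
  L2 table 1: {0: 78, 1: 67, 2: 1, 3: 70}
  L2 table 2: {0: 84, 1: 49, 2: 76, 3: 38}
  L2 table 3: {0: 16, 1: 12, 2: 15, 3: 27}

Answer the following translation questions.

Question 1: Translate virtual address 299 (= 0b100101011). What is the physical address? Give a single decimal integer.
Answer: 1227

Derivation:
vaddr = 299 = 0b100101011
Split: l1_idx=4, l2_idx=2, offset=11
L1[4] = 2
L2[2][2] = 76
paddr = 76 * 16 + 11 = 1227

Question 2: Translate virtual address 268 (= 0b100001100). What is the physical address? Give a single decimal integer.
vaddr = 268 = 0b100001100
Split: l1_idx=4, l2_idx=0, offset=12
L1[4] = 2
L2[2][0] = 84
paddr = 84 * 16 + 12 = 1356

Answer: 1356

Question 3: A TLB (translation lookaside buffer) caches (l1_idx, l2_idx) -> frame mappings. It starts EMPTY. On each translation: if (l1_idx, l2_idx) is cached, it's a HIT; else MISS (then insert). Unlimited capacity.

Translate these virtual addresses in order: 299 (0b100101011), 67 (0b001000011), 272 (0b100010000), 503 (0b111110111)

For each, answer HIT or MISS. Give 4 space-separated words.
vaddr=299: (4,2) not in TLB -> MISS, insert
vaddr=67: (1,0) not in TLB -> MISS, insert
vaddr=272: (4,1) not in TLB -> MISS, insert
vaddr=503: (7,3) not in TLB -> MISS, insert

Answer: MISS MISS MISS MISS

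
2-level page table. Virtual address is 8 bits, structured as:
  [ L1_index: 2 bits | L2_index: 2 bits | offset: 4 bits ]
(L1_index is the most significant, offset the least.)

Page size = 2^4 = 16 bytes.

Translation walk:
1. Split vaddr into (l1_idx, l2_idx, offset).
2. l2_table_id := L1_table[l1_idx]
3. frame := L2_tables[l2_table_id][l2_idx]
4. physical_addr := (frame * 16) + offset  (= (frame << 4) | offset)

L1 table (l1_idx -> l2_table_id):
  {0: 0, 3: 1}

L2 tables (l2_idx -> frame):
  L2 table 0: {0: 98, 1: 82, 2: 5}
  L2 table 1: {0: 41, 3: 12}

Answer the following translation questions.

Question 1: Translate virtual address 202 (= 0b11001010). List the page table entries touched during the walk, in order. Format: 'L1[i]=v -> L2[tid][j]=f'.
vaddr = 202 = 0b11001010
Split: l1_idx=3, l2_idx=0, offset=10

Answer: L1[3]=1 -> L2[1][0]=41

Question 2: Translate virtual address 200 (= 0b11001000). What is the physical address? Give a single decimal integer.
vaddr = 200 = 0b11001000
Split: l1_idx=3, l2_idx=0, offset=8
L1[3] = 1
L2[1][0] = 41
paddr = 41 * 16 + 8 = 664

Answer: 664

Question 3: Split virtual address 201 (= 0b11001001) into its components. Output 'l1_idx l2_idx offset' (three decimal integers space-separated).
vaddr = 201 = 0b11001001
  top 2 bits -> l1_idx = 3
  next 2 bits -> l2_idx = 0
  bottom 4 bits -> offset = 9

Answer: 3 0 9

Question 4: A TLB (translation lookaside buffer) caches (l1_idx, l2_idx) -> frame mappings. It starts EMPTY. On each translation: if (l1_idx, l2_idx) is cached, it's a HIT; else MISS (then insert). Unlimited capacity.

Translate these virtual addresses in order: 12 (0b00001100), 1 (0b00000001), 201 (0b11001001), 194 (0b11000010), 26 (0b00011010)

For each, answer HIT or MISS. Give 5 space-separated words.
vaddr=12: (0,0) not in TLB -> MISS, insert
vaddr=1: (0,0) in TLB -> HIT
vaddr=201: (3,0) not in TLB -> MISS, insert
vaddr=194: (3,0) in TLB -> HIT
vaddr=26: (0,1) not in TLB -> MISS, insert

Answer: MISS HIT MISS HIT MISS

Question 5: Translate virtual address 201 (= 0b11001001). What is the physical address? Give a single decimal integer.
vaddr = 201 = 0b11001001
Split: l1_idx=3, l2_idx=0, offset=9
L1[3] = 1
L2[1][0] = 41
paddr = 41 * 16 + 9 = 665

Answer: 665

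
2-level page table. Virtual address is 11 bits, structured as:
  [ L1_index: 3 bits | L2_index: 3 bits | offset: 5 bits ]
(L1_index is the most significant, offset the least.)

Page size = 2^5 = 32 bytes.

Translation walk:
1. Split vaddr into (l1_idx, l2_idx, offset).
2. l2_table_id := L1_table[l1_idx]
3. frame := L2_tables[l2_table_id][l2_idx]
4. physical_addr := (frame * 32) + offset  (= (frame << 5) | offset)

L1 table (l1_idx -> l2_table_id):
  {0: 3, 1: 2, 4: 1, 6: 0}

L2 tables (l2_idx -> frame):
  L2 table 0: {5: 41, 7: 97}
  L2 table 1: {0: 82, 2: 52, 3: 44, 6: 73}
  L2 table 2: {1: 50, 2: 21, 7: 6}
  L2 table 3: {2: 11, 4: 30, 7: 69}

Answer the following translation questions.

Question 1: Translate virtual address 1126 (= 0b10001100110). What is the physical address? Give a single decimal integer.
Answer: 1414

Derivation:
vaddr = 1126 = 0b10001100110
Split: l1_idx=4, l2_idx=3, offset=6
L1[4] = 1
L2[1][3] = 44
paddr = 44 * 32 + 6 = 1414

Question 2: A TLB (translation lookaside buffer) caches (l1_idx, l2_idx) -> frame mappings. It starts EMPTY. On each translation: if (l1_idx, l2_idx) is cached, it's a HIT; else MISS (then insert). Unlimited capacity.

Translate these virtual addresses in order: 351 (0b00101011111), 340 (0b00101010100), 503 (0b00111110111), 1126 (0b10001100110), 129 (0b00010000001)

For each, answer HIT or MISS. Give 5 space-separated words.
vaddr=351: (1,2) not in TLB -> MISS, insert
vaddr=340: (1,2) in TLB -> HIT
vaddr=503: (1,7) not in TLB -> MISS, insert
vaddr=1126: (4,3) not in TLB -> MISS, insert
vaddr=129: (0,4) not in TLB -> MISS, insert

Answer: MISS HIT MISS MISS MISS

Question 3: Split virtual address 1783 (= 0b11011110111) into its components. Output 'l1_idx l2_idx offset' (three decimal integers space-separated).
Answer: 6 7 23

Derivation:
vaddr = 1783 = 0b11011110111
  top 3 bits -> l1_idx = 6
  next 3 bits -> l2_idx = 7
  bottom 5 bits -> offset = 23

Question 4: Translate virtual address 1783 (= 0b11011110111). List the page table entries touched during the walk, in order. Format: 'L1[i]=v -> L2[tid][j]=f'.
Answer: L1[6]=0 -> L2[0][7]=97

Derivation:
vaddr = 1783 = 0b11011110111
Split: l1_idx=6, l2_idx=7, offset=23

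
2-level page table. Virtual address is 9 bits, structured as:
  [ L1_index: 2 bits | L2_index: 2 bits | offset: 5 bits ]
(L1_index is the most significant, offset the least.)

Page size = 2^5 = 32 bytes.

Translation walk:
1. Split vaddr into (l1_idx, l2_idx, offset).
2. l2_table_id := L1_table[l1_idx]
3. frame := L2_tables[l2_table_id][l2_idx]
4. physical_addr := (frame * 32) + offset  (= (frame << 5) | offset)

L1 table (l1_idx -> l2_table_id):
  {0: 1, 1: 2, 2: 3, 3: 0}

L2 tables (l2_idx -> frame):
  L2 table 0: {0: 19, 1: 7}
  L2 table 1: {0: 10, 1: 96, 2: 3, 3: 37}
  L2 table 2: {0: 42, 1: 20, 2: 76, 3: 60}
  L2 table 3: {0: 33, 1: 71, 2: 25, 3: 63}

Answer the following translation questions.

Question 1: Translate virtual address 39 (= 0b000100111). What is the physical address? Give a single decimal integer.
vaddr = 39 = 0b000100111
Split: l1_idx=0, l2_idx=1, offset=7
L1[0] = 1
L2[1][1] = 96
paddr = 96 * 32 + 7 = 3079

Answer: 3079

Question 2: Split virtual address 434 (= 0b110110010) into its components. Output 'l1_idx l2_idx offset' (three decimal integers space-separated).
vaddr = 434 = 0b110110010
  top 2 bits -> l1_idx = 3
  next 2 bits -> l2_idx = 1
  bottom 5 bits -> offset = 18

Answer: 3 1 18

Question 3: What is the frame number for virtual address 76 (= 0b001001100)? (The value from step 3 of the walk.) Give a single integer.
vaddr = 76: l1_idx=0, l2_idx=2
L1[0] = 1; L2[1][2] = 3

Answer: 3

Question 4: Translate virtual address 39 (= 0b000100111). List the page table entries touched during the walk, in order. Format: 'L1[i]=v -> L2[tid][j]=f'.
Answer: L1[0]=1 -> L2[1][1]=96

Derivation:
vaddr = 39 = 0b000100111
Split: l1_idx=0, l2_idx=1, offset=7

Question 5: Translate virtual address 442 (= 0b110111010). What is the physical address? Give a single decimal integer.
Answer: 250

Derivation:
vaddr = 442 = 0b110111010
Split: l1_idx=3, l2_idx=1, offset=26
L1[3] = 0
L2[0][1] = 7
paddr = 7 * 32 + 26 = 250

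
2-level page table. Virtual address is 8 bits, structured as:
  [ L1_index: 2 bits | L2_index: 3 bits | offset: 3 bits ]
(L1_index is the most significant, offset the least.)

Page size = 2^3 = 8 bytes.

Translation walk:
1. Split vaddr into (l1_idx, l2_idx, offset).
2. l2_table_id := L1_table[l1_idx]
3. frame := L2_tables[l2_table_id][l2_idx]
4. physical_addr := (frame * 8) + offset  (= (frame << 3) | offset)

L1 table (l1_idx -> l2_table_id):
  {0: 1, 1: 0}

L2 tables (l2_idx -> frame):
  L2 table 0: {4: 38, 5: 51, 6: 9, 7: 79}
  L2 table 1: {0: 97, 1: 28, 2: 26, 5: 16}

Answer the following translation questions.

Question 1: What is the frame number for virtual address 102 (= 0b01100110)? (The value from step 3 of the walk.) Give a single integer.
vaddr = 102: l1_idx=1, l2_idx=4
L1[1] = 0; L2[0][4] = 38

Answer: 38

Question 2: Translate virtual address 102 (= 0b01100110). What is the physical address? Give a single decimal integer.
vaddr = 102 = 0b01100110
Split: l1_idx=1, l2_idx=4, offset=6
L1[1] = 0
L2[0][4] = 38
paddr = 38 * 8 + 6 = 310

Answer: 310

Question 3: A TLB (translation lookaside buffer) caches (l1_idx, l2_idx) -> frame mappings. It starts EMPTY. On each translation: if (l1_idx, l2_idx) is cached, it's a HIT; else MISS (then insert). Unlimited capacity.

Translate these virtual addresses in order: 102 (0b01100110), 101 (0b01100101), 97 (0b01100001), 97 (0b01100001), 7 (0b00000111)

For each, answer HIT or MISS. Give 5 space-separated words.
vaddr=102: (1,4) not in TLB -> MISS, insert
vaddr=101: (1,4) in TLB -> HIT
vaddr=97: (1,4) in TLB -> HIT
vaddr=97: (1,4) in TLB -> HIT
vaddr=7: (0,0) not in TLB -> MISS, insert

Answer: MISS HIT HIT HIT MISS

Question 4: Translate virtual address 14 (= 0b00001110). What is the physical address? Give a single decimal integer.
vaddr = 14 = 0b00001110
Split: l1_idx=0, l2_idx=1, offset=6
L1[0] = 1
L2[1][1] = 28
paddr = 28 * 8 + 6 = 230

Answer: 230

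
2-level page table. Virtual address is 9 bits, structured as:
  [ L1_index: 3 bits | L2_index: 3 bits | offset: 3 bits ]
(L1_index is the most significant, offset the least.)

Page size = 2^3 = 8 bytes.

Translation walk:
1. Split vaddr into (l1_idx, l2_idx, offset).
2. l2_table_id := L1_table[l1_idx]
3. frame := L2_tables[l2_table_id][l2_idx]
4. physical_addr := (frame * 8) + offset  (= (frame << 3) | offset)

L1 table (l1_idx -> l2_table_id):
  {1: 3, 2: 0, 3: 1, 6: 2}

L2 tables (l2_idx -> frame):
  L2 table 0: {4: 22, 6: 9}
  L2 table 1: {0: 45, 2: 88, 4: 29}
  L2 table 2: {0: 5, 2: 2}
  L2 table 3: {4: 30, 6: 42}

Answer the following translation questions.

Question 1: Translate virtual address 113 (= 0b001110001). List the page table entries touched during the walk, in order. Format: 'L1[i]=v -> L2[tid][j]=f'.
vaddr = 113 = 0b001110001
Split: l1_idx=1, l2_idx=6, offset=1

Answer: L1[1]=3 -> L2[3][6]=42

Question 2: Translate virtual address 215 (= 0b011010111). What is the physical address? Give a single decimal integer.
vaddr = 215 = 0b011010111
Split: l1_idx=3, l2_idx=2, offset=7
L1[3] = 1
L2[1][2] = 88
paddr = 88 * 8 + 7 = 711

Answer: 711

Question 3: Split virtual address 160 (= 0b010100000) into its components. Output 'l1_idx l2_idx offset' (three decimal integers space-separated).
Answer: 2 4 0

Derivation:
vaddr = 160 = 0b010100000
  top 3 bits -> l1_idx = 2
  next 3 bits -> l2_idx = 4
  bottom 3 bits -> offset = 0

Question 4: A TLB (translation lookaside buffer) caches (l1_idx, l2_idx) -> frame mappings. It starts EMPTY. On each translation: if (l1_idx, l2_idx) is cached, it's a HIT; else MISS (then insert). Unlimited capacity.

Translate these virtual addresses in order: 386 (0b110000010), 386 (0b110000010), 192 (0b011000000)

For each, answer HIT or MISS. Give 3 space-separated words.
Answer: MISS HIT MISS

Derivation:
vaddr=386: (6,0) not in TLB -> MISS, insert
vaddr=386: (6,0) in TLB -> HIT
vaddr=192: (3,0) not in TLB -> MISS, insert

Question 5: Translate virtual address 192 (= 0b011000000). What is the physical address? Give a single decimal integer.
Answer: 360

Derivation:
vaddr = 192 = 0b011000000
Split: l1_idx=3, l2_idx=0, offset=0
L1[3] = 1
L2[1][0] = 45
paddr = 45 * 8 + 0 = 360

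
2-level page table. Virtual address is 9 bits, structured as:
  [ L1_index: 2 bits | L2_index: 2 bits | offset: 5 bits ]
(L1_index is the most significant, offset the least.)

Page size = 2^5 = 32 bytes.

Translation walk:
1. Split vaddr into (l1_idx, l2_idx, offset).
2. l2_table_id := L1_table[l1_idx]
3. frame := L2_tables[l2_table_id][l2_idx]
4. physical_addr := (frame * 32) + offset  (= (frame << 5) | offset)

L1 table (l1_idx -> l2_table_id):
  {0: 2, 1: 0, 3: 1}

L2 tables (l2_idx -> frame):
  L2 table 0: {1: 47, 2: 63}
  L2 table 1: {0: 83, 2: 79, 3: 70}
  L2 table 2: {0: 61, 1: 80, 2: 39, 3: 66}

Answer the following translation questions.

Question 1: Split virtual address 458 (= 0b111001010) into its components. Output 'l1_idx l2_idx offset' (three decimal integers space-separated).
Answer: 3 2 10

Derivation:
vaddr = 458 = 0b111001010
  top 2 bits -> l1_idx = 3
  next 2 bits -> l2_idx = 2
  bottom 5 bits -> offset = 10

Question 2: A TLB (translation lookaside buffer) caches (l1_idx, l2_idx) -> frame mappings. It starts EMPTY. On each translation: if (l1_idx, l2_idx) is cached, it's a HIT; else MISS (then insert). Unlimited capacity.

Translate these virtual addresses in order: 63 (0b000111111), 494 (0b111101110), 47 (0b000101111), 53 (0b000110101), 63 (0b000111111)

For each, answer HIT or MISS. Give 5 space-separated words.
vaddr=63: (0,1) not in TLB -> MISS, insert
vaddr=494: (3,3) not in TLB -> MISS, insert
vaddr=47: (0,1) in TLB -> HIT
vaddr=53: (0,1) in TLB -> HIT
vaddr=63: (0,1) in TLB -> HIT

Answer: MISS MISS HIT HIT HIT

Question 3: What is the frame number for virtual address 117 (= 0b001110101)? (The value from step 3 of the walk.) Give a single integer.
Answer: 66

Derivation:
vaddr = 117: l1_idx=0, l2_idx=3
L1[0] = 2; L2[2][3] = 66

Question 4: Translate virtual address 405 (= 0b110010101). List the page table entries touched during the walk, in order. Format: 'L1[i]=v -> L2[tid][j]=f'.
vaddr = 405 = 0b110010101
Split: l1_idx=3, l2_idx=0, offset=21

Answer: L1[3]=1 -> L2[1][0]=83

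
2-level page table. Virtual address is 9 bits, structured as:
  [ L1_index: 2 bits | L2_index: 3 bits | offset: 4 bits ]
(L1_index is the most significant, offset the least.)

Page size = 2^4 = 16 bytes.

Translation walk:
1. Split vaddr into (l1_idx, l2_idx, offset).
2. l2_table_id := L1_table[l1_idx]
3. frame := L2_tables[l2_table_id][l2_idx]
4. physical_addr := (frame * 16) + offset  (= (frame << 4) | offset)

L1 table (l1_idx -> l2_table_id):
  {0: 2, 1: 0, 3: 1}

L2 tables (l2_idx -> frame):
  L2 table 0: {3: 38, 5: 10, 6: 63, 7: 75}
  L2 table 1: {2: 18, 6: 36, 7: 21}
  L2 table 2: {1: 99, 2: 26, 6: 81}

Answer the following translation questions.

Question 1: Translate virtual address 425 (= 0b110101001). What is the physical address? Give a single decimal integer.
Answer: 297

Derivation:
vaddr = 425 = 0b110101001
Split: l1_idx=3, l2_idx=2, offset=9
L1[3] = 1
L2[1][2] = 18
paddr = 18 * 16 + 9 = 297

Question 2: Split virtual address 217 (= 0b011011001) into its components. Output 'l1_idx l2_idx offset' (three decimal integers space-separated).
vaddr = 217 = 0b011011001
  top 2 bits -> l1_idx = 1
  next 3 bits -> l2_idx = 5
  bottom 4 bits -> offset = 9

Answer: 1 5 9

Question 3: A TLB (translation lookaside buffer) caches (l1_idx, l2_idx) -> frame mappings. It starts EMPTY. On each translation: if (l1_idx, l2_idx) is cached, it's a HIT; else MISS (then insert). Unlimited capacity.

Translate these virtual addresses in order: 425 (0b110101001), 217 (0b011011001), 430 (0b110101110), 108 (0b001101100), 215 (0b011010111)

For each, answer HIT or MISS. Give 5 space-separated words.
vaddr=425: (3,2) not in TLB -> MISS, insert
vaddr=217: (1,5) not in TLB -> MISS, insert
vaddr=430: (3,2) in TLB -> HIT
vaddr=108: (0,6) not in TLB -> MISS, insert
vaddr=215: (1,5) in TLB -> HIT

Answer: MISS MISS HIT MISS HIT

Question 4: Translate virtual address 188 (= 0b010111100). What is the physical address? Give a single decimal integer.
Answer: 620

Derivation:
vaddr = 188 = 0b010111100
Split: l1_idx=1, l2_idx=3, offset=12
L1[1] = 0
L2[0][3] = 38
paddr = 38 * 16 + 12 = 620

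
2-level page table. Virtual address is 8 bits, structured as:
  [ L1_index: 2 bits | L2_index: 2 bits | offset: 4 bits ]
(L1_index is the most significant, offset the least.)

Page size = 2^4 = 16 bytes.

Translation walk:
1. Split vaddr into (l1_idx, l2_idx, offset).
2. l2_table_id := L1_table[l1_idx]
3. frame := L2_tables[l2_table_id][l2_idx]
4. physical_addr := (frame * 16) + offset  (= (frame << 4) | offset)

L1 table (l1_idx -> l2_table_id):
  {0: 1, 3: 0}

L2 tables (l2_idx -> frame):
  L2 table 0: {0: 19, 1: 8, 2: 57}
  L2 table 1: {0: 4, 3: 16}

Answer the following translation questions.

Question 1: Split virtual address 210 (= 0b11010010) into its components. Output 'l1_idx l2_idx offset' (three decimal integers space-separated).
vaddr = 210 = 0b11010010
  top 2 bits -> l1_idx = 3
  next 2 bits -> l2_idx = 1
  bottom 4 bits -> offset = 2

Answer: 3 1 2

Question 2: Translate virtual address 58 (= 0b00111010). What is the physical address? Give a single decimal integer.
vaddr = 58 = 0b00111010
Split: l1_idx=0, l2_idx=3, offset=10
L1[0] = 1
L2[1][3] = 16
paddr = 16 * 16 + 10 = 266

Answer: 266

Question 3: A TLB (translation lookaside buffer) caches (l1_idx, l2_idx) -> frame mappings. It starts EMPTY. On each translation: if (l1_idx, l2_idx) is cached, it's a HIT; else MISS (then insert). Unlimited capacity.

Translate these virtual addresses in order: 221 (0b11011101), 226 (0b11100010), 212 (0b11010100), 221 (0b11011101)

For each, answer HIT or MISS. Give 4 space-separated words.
vaddr=221: (3,1) not in TLB -> MISS, insert
vaddr=226: (3,2) not in TLB -> MISS, insert
vaddr=212: (3,1) in TLB -> HIT
vaddr=221: (3,1) in TLB -> HIT

Answer: MISS MISS HIT HIT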